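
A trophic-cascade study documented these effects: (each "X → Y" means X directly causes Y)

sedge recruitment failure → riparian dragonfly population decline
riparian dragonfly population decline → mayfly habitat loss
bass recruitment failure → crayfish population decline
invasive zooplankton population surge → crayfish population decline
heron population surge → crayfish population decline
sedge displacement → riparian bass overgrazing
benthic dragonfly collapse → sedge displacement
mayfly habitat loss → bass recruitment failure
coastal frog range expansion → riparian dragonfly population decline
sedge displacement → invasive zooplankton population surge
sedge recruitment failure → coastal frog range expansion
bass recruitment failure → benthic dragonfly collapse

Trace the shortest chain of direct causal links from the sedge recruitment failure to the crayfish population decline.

the sedge recruitment failure → the riparian dragonfly population decline → the mayfly habitat loss → the bass recruitment failure → the crayfish population decline

the sedge recruitment failure → the riparian dragonfly population decline
the riparian dragonfly population decline → the mayfly habitat loss
the mayfly habitat loss → the bass recruitment failure
the bass recruitment failure → the crayfish population decline
Length: 4 steps.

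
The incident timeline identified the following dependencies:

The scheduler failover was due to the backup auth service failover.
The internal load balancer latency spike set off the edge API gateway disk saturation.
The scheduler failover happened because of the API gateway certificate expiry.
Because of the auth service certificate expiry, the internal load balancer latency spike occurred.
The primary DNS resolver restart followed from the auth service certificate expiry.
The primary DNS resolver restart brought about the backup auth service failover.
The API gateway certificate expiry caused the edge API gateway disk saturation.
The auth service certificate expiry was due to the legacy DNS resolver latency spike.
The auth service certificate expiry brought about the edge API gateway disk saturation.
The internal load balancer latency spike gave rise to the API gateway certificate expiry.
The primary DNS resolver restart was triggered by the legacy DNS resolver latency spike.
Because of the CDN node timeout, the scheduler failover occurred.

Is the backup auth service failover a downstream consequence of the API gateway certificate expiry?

The API gateway certificate expiry leads to the scheduler failover, the edge API gateway disk saturation; the backup auth service failover is not among them.

No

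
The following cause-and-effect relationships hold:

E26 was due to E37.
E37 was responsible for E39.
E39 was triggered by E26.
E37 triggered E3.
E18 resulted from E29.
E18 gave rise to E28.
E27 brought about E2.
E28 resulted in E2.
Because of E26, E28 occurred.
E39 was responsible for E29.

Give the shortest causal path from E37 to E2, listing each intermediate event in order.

E37 → E26 → E28 → E2

E37 → E26
E26 → E28
E28 → E2
Length: 3 steps.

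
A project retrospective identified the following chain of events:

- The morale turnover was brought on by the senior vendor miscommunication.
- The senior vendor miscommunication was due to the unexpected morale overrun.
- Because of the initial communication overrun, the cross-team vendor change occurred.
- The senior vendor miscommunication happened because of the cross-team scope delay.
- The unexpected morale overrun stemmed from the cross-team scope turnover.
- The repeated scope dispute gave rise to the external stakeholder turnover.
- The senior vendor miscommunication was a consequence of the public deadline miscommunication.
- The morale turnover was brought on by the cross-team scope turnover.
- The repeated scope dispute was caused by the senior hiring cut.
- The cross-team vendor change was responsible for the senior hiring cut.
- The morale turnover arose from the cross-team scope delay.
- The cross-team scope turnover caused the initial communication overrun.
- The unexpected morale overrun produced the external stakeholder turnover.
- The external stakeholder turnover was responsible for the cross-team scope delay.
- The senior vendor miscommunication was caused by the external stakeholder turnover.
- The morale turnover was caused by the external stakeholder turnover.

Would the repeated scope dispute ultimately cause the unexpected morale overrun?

No

The repeated scope dispute leads to the external stakeholder turnover, the cross-team scope delay, the senior vendor miscommunication, the morale turnover; the unexpected morale overrun is not among them.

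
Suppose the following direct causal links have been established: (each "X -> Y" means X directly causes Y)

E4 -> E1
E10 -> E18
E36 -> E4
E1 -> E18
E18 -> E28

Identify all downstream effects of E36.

Direct effects: E4.
2 steps out: E1.
3 steps out: E18.
4 steps out: E28.
Not reachable from it: E10.

E1, E18, E28, E4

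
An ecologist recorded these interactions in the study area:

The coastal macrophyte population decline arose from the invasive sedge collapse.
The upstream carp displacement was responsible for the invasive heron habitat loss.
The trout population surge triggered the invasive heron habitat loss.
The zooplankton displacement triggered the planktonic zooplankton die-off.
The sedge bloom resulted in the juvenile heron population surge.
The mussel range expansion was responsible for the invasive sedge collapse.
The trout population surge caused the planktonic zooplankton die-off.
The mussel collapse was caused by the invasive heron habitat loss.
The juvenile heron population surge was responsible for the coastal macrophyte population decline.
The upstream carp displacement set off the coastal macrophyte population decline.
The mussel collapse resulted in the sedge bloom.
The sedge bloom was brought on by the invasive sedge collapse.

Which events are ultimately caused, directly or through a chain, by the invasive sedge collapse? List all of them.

Direct effects: the sedge bloom, the coastal macrophyte population decline.
2 steps out: the juvenile heron population surge.
Not reachable from it: the upstream carp displacement, the trout population surge, the zooplankton displacement, the invasive heron habitat loss, the mussel range expansion, the planktonic zooplankton die-off, the mussel collapse.

the coastal macrophyte population decline, the juvenile heron population surge, the sedge bloom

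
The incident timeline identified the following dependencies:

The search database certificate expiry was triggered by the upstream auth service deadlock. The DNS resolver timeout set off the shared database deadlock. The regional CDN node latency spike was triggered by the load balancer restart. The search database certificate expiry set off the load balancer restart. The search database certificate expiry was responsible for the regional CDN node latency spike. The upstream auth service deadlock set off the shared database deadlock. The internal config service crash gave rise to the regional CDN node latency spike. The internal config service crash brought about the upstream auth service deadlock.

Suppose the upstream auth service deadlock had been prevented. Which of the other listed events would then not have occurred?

Downstream of the upstream auth service deadlock: the shared database deadlock, the search database certificate expiry, the load balancer restart, the regional CDN node latency spike.
Of those, still caused via another path: the shared database deadlock, the regional CDN node latency spike.
The remainder have no surviving cause.

the load balancer restart, the search database certificate expiry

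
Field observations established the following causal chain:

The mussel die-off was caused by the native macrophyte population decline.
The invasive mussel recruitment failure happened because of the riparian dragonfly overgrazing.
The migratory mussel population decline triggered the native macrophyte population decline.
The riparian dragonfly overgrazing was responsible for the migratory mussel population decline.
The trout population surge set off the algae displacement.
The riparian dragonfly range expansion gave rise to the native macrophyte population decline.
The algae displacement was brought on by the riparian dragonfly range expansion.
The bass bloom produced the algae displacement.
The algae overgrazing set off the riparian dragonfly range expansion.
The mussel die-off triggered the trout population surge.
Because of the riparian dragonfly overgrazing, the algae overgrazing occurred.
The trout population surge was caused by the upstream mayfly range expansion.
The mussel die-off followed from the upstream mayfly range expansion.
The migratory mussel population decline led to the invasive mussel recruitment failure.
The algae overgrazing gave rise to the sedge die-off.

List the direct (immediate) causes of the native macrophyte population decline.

Upstream contributors include the riparian dragonfly overgrazing, the algae overgrazing, but only the migratory mussel population decline, the riparian dragonfly range expansion feed directly into the native macrophyte population decline.

the migratory mussel population decline, the riparian dragonfly range expansion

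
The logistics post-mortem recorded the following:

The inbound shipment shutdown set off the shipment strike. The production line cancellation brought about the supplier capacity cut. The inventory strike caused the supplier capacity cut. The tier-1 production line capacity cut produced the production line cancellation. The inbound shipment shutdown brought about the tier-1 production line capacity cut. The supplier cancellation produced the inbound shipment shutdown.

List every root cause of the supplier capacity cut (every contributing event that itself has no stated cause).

the inventory strike, the supplier cancellation

Tracing upstream from the supplier capacity cut: the supplier capacity cut ← the production line cancellation ← the tier-1 production line capacity cut ← the inbound shipment shutdown ← the supplier cancellation.
A separate upstream branch: the supplier capacity cut ← the inventory strike.
Each of those chain origins has no stated cause.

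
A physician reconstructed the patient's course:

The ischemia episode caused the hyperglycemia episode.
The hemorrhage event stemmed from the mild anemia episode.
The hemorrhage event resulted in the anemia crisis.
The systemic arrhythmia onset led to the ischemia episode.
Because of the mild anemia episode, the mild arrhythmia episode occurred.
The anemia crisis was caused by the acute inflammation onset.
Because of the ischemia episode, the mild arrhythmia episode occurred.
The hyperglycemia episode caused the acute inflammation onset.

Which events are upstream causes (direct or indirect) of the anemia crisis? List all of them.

Immediate causes of the anemia crisis: the acute inflammation onset, the hemorrhage event.
Further upstream: the systemic arrhythmia onset, the mild anemia episode, the ischemia episode, the hyperglycemia episode.

the acute inflammation onset, the hemorrhage event, the hyperglycemia episode, the ischemia episode, the mild anemia episode, the systemic arrhythmia onset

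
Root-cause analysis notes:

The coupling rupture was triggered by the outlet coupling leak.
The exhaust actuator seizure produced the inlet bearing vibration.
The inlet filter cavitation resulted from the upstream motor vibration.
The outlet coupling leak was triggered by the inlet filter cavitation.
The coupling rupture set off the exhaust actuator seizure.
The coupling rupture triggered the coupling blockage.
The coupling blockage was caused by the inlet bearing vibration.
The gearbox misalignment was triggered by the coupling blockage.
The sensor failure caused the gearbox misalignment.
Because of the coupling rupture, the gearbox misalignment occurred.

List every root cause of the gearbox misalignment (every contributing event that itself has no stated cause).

the sensor failure, the upstream motor vibration

Tracing upstream from the gearbox misalignment: the gearbox misalignment ← the coupling rupture ← the outlet coupling leak ← the inlet filter cavitation ← the upstream motor vibration.
A separate upstream branch: the gearbox misalignment ← the sensor failure.
Each of those chain origins has no stated cause.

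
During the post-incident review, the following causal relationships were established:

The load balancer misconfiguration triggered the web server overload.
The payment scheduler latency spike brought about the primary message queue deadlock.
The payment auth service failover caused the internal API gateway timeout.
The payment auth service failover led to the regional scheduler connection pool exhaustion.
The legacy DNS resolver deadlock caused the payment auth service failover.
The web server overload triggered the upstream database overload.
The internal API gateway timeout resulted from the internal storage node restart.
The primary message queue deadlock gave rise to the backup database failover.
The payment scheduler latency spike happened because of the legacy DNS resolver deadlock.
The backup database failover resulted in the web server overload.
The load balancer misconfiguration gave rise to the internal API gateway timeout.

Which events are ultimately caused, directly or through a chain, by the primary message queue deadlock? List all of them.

Direct effects: the backup database failover.
2 steps out: the web server overload.
3 steps out: the upstream database overload.
Not reachable from it: the legacy DNS resolver deadlock, the payment auth service failover, the regional scheduler connection pool exhaustion, the payment scheduler latency spike, the internal storage node restart, the load balancer misconfiguration, the internal API gateway timeout.

the backup database failover, the upstream database overload, the web server overload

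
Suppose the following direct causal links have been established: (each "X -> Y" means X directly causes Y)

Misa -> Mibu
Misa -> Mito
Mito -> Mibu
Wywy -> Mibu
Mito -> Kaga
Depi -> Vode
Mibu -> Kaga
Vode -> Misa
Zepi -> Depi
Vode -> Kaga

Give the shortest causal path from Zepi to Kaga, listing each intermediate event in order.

Zepi → Depi
Depi → Vode
Vode → Kaga
Length: 3 steps.

Zepi → Depi → Vode → Kaga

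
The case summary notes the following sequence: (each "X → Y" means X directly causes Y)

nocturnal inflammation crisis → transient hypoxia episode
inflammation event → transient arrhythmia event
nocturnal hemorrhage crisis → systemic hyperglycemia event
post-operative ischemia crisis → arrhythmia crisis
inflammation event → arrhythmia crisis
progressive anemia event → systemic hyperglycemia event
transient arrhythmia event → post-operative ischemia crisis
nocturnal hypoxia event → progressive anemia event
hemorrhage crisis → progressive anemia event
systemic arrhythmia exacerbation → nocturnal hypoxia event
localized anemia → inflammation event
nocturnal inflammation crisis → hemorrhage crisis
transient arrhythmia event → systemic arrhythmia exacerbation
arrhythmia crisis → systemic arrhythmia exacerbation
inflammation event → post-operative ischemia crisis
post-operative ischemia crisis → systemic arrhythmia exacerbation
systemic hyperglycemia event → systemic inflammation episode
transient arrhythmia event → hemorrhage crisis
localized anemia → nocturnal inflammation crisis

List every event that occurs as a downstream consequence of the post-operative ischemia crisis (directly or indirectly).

Direct effects: the arrhythmia crisis, the systemic arrhythmia exacerbation.
2 steps out: the nocturnal hypoxia event.
3 steps out: the progressive anemia event.
4 steps out: the systemic hyperglycemia event.
5 steps out: the systemic inflammation episode.
Not reachable from it: the localized anemia, the inflammation event, the nocturnal inflammation crisis, the transient hypoxia episode, the transient arrhythmia event, the hemorrhage crisis, the nocturnal hemorrhage crisis.

the arrhythmia crisis, the nocturnal hypoxia event, the progressive anemia event, the systemic arrhythmia exacerbation, the systemic hyperglycemia event, the systemic inflammation episode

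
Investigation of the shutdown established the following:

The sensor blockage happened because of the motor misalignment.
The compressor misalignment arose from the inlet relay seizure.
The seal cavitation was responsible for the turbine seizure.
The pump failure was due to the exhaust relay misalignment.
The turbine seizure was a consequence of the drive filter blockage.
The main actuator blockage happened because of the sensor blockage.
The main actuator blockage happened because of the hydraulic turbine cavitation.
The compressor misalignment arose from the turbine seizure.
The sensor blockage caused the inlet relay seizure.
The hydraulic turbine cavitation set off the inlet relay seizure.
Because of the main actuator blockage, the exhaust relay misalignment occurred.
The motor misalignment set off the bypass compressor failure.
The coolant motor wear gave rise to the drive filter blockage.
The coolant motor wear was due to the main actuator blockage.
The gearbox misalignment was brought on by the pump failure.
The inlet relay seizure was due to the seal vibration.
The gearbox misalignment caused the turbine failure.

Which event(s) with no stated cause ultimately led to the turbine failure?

the hydraulic turbine cavitation, the motor misalignment

Tracing upstream from the turbine failure: the turbine failure ← the gearbox misalignment ← the pump failure ← the exhaust relay misalignment ← the main actuator blockage ← the sensor blockage ← the motor misalignment.
A separate upstream branch: the turbine failure ← the gearbox misalignment ← the pump failure ← the exhaust relay misalignment ← the main actuator blockage ← the hydraulic turbine cavitation.
Each of those chain origins has no stated cause.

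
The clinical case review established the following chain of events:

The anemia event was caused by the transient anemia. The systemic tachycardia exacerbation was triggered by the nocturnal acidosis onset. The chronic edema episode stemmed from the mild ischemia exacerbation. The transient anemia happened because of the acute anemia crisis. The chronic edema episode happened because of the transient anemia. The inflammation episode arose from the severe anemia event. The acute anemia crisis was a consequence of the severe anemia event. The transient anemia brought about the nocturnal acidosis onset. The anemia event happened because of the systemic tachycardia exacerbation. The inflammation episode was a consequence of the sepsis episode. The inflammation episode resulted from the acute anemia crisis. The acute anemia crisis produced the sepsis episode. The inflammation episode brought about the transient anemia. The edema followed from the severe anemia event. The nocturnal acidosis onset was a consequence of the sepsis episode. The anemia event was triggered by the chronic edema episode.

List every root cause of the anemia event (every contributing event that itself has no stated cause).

Tracing upstream from the anemia event: the anemia event ← the transient anemia ← the acute anemia crisis ← the severe anemia event.
A separate upstream branch: the anemia event ← the chronic edema episode ← the mild ischemia exacerbation.
Each of those chain origins has no stated cause.

the mild ischemia exacerbation, the severe anemia event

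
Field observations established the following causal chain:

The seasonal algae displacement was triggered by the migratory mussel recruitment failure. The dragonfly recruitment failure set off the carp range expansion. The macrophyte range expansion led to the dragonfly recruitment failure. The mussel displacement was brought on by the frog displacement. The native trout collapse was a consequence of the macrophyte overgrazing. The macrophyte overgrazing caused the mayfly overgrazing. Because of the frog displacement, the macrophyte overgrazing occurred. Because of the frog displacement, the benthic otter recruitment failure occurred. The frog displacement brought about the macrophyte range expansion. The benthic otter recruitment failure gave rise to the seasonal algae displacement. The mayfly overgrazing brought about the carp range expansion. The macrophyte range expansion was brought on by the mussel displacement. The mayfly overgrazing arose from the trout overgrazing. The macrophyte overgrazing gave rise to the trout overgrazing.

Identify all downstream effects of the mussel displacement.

the carp range expansion, the dragonfly recruitment failure, the macrophyte range expansion

Direct effects: the macrophyte range expansion.
2 steps out: the dragonfly recruitment failure.
3 steps out: the carp range expansion.
Not reachable from it: the frog displacement, the macrophyte overgrazing, the trout overgrazing, the benthic otter recruitment failure, the seasonal algae displacement, the mayfly overgrazing, the native trout collapse, the migratory mussel recruitment failure.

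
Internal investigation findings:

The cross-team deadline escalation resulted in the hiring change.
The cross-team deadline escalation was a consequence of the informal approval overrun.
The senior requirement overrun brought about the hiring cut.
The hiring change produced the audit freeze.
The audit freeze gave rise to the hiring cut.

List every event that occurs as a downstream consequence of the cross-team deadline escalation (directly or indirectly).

Direct effects: the hiring change.
2 steps out: the audit freeze.
3 steps out: the hiring cut.
Not reachable from it: the informal approval overrun, the senior requirement overrun.

the audit freeze, the hiring change, the hiring cut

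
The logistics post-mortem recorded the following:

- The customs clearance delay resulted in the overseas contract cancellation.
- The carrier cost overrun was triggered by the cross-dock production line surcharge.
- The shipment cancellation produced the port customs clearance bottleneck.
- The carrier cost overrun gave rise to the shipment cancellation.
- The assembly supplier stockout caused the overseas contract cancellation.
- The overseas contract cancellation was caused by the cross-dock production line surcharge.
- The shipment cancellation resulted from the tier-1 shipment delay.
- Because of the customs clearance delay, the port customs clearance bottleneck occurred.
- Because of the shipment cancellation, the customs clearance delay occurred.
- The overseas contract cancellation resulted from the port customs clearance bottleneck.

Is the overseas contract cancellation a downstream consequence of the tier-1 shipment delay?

Yes

There is a causal chain: the tier-1 shipment delay → the shipment cancellation → the customs clearance delay → the overseas contract cancellation.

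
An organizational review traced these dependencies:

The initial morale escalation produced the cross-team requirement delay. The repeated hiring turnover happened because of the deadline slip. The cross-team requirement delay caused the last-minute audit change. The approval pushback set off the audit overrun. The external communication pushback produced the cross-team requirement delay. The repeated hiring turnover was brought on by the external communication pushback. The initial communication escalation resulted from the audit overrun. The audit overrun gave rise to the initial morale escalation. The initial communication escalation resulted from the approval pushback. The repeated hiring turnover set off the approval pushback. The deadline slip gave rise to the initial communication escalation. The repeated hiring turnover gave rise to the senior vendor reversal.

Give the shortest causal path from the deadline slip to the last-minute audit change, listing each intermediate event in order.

the deadline slip → the repeated hiring turnover
the repeated hiring turnover → the approval pushback
the approval pushback → the audit overrun
the audit overrun → the initial morale escalation
the initial morale escalation → the cross-team requirement delay
the cross-team requirement delay → the last-minute audit change
Length: 6 steps.

the deadline slip → the repeated hiring turnover → the approval pushback → the audit overrun → the initial morale escalation → the cross-team requirement delay → the last-minute audit change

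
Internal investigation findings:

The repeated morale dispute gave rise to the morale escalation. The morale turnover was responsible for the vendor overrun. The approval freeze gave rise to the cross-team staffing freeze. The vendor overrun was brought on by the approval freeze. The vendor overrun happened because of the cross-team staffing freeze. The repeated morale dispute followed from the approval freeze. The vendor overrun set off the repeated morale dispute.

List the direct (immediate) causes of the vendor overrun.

the approval freeze, the cross-team staffing freeze, the morale turnover

the approval freeze, the cross-team staffing freeze, the morale turnover → the vendor overrun with nothing further upstream stated.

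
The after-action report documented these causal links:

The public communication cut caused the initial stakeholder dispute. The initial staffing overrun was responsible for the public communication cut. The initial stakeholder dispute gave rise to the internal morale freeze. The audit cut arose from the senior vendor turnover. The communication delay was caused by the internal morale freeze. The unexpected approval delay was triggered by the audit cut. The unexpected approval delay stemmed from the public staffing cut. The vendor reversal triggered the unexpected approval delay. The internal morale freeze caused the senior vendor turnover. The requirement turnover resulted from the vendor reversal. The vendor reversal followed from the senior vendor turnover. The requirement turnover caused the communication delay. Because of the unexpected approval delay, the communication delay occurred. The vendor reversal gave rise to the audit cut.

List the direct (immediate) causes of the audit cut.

Upstream contributors include the initial staffing overrun, the public communication cut, the initial stakeholder dispute, the internal morale freeze, but only the senior vendor turnover, the vendor reversal feed directly into the audit cut.

the senior vendor turnover, the vendor reversal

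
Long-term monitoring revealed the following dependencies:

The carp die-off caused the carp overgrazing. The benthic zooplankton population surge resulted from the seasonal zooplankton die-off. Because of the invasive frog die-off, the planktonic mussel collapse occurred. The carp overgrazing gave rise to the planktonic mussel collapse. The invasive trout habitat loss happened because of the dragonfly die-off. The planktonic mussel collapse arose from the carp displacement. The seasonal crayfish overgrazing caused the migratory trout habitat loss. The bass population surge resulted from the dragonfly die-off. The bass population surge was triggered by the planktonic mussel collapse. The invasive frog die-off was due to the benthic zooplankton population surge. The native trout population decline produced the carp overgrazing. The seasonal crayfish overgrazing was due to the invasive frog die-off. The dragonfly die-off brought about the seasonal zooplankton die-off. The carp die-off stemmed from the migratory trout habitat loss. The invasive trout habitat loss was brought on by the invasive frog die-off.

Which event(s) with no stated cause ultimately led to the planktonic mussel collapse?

Tracing upstream from the planktonic mussel collapse: the planktonic mussel collapse ← the invasive frog die-off ← the benthic zooplankton population surge ← the seasonal zooplankton die-off ← the dragonfly die-off.
A separate upstream branch: the planktonic mussel collapse ← the carp displacement.
A separate upstream branch: the planktonic mussel collapse ← the carp overgrazing ← the native trout population decline.
Each of those chain origins has no stated cause.

the carp displacement, the dragonfly die-off, the native trout population decline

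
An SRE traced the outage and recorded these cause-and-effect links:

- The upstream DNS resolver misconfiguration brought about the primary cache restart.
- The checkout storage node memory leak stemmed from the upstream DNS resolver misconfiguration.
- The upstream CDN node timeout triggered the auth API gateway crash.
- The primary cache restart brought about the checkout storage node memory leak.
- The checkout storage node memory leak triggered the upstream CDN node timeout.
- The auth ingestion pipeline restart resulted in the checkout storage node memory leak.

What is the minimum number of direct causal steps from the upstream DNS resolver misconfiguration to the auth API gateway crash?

3

Shortest chain: the upstream DNS resolver misconfiguration → the checkout storage node memory leak → the upstream CDN node timeout → the auth API gateway crash.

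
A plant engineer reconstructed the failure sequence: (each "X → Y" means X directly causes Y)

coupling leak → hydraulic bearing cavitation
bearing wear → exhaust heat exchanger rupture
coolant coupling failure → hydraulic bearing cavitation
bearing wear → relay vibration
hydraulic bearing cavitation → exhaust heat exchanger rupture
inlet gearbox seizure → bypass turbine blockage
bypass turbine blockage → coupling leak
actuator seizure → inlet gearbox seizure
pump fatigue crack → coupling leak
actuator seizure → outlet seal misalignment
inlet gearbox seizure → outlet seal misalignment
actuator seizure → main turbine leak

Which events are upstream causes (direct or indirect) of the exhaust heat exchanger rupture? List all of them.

the actuator seizure, the bearing wear, the bypass turbine blockage, the coolant coupling failure, the coupling leak, the hydraulic bearing cavitation, the inlet gearbox seizure, the pump fatigue crack

Immediate causes of the exhaust heat exchanger rupture: the bearing wear, the hydraulic bearing cavitation.
Further upstream: the actuator seizure, the inlet gearbox seizure, the bypass turbine blockage, the pump fatigue crack, the coolant coupling failure, the coupling leak.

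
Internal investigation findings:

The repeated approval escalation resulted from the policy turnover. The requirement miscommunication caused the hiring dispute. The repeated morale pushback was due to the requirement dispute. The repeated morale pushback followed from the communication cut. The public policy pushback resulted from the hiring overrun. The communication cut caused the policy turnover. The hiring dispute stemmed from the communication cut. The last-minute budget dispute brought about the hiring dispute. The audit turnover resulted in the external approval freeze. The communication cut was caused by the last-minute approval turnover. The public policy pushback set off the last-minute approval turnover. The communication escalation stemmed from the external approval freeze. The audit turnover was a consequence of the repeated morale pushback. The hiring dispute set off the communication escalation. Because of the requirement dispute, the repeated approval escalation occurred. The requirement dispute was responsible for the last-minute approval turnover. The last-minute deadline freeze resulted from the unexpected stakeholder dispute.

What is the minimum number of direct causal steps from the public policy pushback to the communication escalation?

Shortest chain: the public policy pushback → the last-minute approval turnover → the communication cut → the hiring dispute → the communication escalation.

4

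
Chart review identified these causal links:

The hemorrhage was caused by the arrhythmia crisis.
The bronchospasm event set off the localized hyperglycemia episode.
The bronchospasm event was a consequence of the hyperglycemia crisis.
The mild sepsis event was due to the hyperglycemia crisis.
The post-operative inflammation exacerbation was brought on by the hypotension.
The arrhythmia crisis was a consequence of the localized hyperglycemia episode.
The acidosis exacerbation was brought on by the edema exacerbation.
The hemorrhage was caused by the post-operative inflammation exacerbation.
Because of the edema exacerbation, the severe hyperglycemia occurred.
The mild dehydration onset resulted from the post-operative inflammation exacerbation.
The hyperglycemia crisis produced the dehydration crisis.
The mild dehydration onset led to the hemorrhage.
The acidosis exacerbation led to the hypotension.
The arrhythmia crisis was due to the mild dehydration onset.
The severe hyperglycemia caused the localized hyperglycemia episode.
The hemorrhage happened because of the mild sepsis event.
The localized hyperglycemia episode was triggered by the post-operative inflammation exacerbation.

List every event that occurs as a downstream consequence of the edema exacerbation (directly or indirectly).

Direct effects: the acidosis exacerbation, the severe hyperglycemia.
2 steps out: the hypotension, the localized hyperglycemia episode.
3 steps out: the post-operative inflammation exacerbation, the arrhythmia crisis.
4 steps out: the mild dehydration onset, the hemorrhage.
Not reachable from it: the hyperglycemia crisis, the dehydration crisis, the mild sepsis event, the bronchospasm event.

the acidosis exacerbation, the arrhythmia crisis, the hemorrhage, the hypotension, the localized hyperglycemia episode, the mild dehydration onset, the post-operative inflammation exacerbation, the severe hyperglycemia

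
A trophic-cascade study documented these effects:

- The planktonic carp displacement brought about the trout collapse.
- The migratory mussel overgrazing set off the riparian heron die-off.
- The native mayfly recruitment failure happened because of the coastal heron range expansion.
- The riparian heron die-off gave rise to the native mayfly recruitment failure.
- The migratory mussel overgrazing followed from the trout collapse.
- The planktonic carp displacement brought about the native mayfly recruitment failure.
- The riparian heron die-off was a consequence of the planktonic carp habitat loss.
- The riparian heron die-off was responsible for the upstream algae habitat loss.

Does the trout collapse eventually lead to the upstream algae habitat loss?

Yes

There is a causal chain: the trout collapse → the migratory mussel overgrazing → the riparian heron die-off → the upstream algae habitat loss.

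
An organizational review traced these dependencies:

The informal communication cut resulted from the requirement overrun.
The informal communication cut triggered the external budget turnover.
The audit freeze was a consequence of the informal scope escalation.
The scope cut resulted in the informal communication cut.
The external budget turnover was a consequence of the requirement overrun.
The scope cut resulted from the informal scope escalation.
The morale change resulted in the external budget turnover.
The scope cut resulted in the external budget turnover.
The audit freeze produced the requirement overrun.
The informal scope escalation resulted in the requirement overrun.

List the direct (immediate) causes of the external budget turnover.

the informal communication cut, the morale change, the requirement overrun, the scope cut

Upstream contributors include the informal scope escalation, the audit freeze, but only the informal communication cut, the morale change, the requirement overrun, the scope cut feed directly into the external budget turnover.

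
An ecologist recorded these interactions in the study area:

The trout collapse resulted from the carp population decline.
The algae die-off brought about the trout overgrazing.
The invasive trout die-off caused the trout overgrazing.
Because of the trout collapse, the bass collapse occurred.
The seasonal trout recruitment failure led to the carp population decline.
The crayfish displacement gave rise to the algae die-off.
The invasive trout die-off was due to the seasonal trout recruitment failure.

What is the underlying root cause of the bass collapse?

the seasonal trout recruitment failure

Tracing upstream from the bass collapse: the bass collapse ← the trout collapse ← the carp population decline ← the seasonal trout recruitment failure.
The seasonal trout recruitment failure has no stated cause, so it is the root.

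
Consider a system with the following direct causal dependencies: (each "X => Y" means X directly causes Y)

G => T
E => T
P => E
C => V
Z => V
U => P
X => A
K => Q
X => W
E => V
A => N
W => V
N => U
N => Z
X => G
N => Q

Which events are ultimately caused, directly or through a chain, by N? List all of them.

Direct effects: U, Q, Z.
2 steps out: P, V.
3 steps out: E.
4 steps out: T.
Not reachable from it: K, X, A, G, C, W.

E, P, Q, T, U, V, Z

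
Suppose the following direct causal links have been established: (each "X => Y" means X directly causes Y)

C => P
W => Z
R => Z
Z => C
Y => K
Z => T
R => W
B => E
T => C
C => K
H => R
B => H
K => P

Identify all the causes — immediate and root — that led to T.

B, H, R, W, Z

Immediate cause of T: Z.
Further upstream: B, H, R, W.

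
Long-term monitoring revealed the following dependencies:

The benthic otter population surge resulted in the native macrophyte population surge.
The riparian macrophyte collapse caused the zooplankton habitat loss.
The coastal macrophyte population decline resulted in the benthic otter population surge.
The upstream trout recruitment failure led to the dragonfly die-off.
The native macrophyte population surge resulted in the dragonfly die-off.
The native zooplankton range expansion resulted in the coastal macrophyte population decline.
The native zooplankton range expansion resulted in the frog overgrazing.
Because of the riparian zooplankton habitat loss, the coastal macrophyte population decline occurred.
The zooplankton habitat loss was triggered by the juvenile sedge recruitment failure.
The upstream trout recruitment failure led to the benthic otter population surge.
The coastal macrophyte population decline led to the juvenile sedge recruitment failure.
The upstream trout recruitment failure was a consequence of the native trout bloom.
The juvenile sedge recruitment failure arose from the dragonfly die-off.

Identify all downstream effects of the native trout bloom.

the benthic otter population surge, the dragonfly die-off, the juvenile sedge recruitment failure, the native macrophyte population surge, the upstream trout recruitment failure, the zooplankton habitat loss

Direct effects: the upstream trout recruitment failure.
2 steps out: the benthic otter population surge, the dragonfly die-off.
3 steps out: the native macrophyte population surge, the juvenile sedge recruitment failure.
4 steps out: the zooplankton habitat loss.
Not reachable from it: the riparian zooplankton habitat loss, the native zooplankton range expansion, the coastal macrophyte population decline, the frog overgrazing, the riparian macrophyte collapse.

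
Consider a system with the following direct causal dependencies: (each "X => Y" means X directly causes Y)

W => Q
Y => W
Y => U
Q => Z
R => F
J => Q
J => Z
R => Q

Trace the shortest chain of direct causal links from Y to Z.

Y → W → Q → Z

Y → W
W → Q
Q → Z
Length: 3 steps.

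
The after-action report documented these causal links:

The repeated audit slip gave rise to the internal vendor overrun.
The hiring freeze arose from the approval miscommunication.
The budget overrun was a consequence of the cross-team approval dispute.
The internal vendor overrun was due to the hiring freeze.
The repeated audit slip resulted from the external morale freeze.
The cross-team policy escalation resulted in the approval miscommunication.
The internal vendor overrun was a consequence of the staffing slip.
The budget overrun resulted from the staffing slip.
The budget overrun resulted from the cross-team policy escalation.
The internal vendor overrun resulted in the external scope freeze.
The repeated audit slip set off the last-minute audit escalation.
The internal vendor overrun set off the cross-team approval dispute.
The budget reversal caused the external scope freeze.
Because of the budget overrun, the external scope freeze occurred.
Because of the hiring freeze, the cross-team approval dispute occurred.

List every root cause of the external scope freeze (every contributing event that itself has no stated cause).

Tracing upstream from the external scope freeze: the external scope freeze ← the budget reversal.
A separate upstream branch: the external scope freeze ← the budget overrun ← the cross-team policy escalation.
A separate upstream branch: the external scope freeze ← the internal vendor overrun ← the repeated audit slip ← the external morale freeze.
A separate upstream branch: the external scope freeze ← the internal vendor overrun ← the staffing slip.
Each of those chain origins has no stated cause.

the budget reversal, the cross-team policy escalation, the external morale freeze, the staffing slip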